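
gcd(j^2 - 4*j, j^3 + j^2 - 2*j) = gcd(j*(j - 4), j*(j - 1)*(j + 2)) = j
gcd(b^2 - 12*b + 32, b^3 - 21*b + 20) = b - 4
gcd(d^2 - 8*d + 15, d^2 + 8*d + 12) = 1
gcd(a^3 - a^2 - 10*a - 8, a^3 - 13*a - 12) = a^2 - 3*a - 4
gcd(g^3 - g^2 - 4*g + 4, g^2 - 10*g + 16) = g - 2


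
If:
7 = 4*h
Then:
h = 7/4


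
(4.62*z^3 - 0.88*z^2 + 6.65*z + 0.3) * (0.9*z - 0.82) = 4.158*z^4 - 4.5804*z^3 + 6.7066*z^2 - 5.183*z - 0.246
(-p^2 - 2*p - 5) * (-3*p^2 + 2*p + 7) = 3*p^4 + 4*p^3 + 4*p^2 - 24*p - 35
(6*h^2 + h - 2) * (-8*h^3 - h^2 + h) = -48*h^5 - 14*h^4 + 21*h^3 + 3*h^2 - 2*h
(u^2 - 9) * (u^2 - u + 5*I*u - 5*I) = u^4 - u^3 + 5*I*u^3 - 9*u^2 - 5*I*u^2 + 9*u - 45*I*u + 45*I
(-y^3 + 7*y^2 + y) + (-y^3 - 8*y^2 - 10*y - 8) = -2*y^3 - y^2 - 9*y - 8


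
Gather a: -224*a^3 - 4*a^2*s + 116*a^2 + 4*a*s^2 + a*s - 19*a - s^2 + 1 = -224*a^3 + a^2*(116 - 4*s) + a*(4*s^2 + s - 19) - s^2 + 1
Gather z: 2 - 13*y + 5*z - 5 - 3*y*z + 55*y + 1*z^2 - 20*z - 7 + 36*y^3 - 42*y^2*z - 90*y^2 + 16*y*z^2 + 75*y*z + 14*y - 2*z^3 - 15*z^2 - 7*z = 36*y^3 - 90*y^2 + 56*y - 2*z^3 + z^2*(16*y - 14) + z*(-42*y^2 + 72*y - 22) - 10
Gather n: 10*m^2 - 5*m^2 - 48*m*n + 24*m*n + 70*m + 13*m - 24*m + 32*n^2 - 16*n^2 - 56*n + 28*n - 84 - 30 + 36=5*m^2 + 59*m + 16*n^2 + n*(-24*m - 28) - 78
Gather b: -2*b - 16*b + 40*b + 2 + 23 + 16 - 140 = 22*b - 99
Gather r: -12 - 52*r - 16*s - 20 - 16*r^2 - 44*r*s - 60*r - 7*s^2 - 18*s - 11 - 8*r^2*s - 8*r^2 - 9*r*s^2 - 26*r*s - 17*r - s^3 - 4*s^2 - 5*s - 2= r^2*(-8*s - 24) + r*(-9*s^2 - 70*s - 129) - s^3 - 11*s^2 - 39*s - 45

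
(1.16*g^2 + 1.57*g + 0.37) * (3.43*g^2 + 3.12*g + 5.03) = 3.9788*g^4 + 9.0043*g^3 + 12.0023*g^2 + 9.0515*g + 1.8611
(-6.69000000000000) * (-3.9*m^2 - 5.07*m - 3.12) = 26.091*m^2 + 33.9183*m + 20.8728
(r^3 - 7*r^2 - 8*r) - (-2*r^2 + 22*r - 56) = r^3 - 5*r^2 - 30*r + 56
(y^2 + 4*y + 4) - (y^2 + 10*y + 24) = -6*y - 20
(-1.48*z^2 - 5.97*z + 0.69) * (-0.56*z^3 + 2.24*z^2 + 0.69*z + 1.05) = 0.8288*z^5 + 0.028*z^4 - 14.7804*z^3 - 4.1277*z^2 - 5.7924*z + 0.7245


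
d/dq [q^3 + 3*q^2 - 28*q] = 3*q^2 + 6*q - 28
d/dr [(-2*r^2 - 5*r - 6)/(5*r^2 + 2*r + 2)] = (21*r^2 + 52*r + 2)/(25*r^4 + 20*r^3 + 24*r^2 + 8*r + 4)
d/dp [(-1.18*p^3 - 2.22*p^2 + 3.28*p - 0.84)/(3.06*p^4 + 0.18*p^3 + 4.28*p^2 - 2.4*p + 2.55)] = (3.6108*p^6 + 13.5864*p^5 - 34.7612*p^4 + 14.7648*p^3 - 17.2838*p^2 - 4.1316*p + 6.348)/(9.3636*p^8 + 1.1016*p^7 + 26.226*p^6 - 13.1472*p^5 + 33.0604*p^4 - 19.626*p^3 + 27.588*p^2 - 12.24*p + 6.5025)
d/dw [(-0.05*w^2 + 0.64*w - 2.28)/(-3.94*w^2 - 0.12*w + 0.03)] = (2.5276*w^2 - 17.9694*w - 0.2544)/(15.5236*w^4 + 0.9456*w^3 - 0.222*w^2 - 0.0072*w + 0.0009)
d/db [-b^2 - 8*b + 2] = -2*b - 8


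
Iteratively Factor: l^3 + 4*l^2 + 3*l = (l + 1)*(l^2 + 3*l) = (l + 1)*(l + 3)*(l)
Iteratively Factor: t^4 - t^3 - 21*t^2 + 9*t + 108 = (t + 3)*(t^3 - 4*t^2 - 9*t + 36) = (t + 3)^2*(t^2 - 7*t + 12) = (t - 4)*(t + 3)^2*(t - 3)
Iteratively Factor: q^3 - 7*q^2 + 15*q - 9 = (q - 3)*(q^2 - 4*q + 3) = (q - 3)^2*(q - 1)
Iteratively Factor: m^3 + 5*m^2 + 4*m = (m + 1)*(m^2 + 4*m) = m*(m + 1)*(m + 4)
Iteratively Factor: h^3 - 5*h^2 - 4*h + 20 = (h + 2)*(h^2 - 7*h + 10) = (h - 5)*(h + 2)*(h - 2)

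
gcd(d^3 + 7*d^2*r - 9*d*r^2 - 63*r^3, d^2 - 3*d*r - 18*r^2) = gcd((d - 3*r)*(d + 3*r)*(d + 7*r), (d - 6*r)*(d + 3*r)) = d + 3*r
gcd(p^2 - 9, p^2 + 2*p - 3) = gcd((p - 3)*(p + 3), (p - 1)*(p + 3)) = p + 3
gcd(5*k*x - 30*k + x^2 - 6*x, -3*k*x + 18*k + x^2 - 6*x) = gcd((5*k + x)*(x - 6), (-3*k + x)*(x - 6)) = x - 6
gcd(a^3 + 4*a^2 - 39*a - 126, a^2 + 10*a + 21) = a^2 + 10*a + 21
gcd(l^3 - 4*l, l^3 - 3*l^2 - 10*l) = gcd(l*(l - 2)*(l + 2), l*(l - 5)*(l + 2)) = l^2 + 2*l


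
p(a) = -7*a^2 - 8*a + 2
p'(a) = -14*a - 8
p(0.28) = -0.79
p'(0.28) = -11.92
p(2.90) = -80.07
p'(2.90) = -48.60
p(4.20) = -155.08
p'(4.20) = -66.80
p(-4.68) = -113.88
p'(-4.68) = 57.52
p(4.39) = -168.02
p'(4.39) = -69.46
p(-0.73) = 4.11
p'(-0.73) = 2.22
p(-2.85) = -32.06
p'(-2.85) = 31.90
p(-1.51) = -1.88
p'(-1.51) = 13.14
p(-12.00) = -910.00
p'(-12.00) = 160.00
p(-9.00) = -493.00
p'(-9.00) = 118.00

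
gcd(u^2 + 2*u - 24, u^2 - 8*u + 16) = u - 4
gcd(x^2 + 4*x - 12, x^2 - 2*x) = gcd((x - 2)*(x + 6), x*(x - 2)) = x - 2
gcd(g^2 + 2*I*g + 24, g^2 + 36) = g + 6*I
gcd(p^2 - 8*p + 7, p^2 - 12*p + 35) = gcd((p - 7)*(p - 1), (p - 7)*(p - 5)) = p - 7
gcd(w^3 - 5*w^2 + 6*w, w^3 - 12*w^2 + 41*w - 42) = w^2 - 5*w + 6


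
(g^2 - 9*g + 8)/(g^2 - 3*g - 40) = (g - 1)/(g + 5)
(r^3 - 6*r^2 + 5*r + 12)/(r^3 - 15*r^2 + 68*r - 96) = (r + 1)/(r - 8)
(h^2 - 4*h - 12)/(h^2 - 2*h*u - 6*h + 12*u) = (-h - 2)/(-h + 2*u)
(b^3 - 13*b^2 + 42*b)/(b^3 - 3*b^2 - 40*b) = (-b^2 + 13*b - 42)/(-b^2 + 3*b + 40)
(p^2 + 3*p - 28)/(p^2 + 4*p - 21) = (p - 4)/(p - 3)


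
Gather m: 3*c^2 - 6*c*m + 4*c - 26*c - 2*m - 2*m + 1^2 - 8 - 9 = 3*c^2 - 22*c + m*(-6*c - 4) - 16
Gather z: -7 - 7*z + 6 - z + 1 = -8*z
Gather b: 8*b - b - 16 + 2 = 7*b - 14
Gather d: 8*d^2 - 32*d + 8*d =8*d^2 - 24*d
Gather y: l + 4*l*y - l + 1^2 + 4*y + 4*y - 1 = y*(4*l + 8)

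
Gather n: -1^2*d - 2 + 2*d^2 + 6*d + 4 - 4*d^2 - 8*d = -2*d^2 - 3*d + 2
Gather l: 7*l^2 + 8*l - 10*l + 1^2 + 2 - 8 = 7*l^2 - 2*l - 5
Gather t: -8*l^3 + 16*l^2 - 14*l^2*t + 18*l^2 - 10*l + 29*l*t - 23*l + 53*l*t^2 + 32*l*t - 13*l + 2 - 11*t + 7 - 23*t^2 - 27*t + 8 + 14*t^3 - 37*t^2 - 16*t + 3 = -8*l^3 + 34*l^2 - 46*l + 14*t^3 + t^2*(53*l - 60) + t*(-14*l^2 + 61*l - 54) + 20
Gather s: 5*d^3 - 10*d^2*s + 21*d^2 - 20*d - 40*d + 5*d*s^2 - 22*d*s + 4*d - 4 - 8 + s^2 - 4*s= 5*d^3 + 21*d^2 - 56*d + s^2*(5*d + 1) + s*(-10*d^2 - 22*d - 4) - 12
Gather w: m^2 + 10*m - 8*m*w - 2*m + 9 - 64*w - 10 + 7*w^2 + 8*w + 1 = m^2 + 8*m + 7*w^2 + w*(-8*m - 56)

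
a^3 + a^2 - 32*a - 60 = (a - 6)*(a + 2)*(a + 5)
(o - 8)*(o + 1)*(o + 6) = o^3 - o^2 - 50*o - 48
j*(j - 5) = j^2 - 5*j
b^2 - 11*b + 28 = (b - 7)*(b - 4)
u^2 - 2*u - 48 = (u - 8)*(u + 6)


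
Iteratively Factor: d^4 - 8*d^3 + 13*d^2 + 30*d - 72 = (d - 3)*(d^3 - 5*d^2 - 2*d + 24) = (d - 4)*(d - 3)*(d^2 - d - 6) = (d - 4)*(d - 3)^2*(d + 2)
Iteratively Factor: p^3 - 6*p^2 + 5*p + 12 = (p - 4)*(p^2 - 2*p - 3) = (p - 4)*(p - 3)*(p + 1)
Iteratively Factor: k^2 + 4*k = (k + 4)*(k)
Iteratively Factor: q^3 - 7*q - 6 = (q + 2)*(q^2 - 2*q - 3) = (q - 3)*(q + 2)*(q + 1)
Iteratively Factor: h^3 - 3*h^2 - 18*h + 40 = (h + 4)*(h^2 - 7*h + 10) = (h - 2)*(h + 4)*(h - 5)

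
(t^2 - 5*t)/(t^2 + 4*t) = (t - 5)/(t + 4)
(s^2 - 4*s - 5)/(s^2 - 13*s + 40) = (s + 1)/(s - 8)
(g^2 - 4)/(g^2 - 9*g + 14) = (g + 2)/(g - 7)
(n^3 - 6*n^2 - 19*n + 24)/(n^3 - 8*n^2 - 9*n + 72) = (n - 1)/(n - 3)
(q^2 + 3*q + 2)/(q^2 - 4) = (q + 1)/(q - 2)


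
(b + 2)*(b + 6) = b^2 + 8*b + 12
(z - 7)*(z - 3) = z^2 - 10*z + 21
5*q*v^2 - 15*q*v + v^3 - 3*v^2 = v*(5*q + v)*(v - 3)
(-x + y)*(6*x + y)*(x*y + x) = -6*x^3*y - 6*x^3 + 5*x^2*y^2 + 5*x^2*y + x*y^3 + x*y^2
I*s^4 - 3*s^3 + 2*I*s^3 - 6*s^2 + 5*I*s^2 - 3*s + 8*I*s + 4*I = (s + 1)*(s - I)*(s + 4*I)*(I*s + I)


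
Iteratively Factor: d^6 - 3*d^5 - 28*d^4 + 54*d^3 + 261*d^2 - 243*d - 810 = (d - 3)*(d^5 - 28*d^3 - 30*d^2 + 171*d + 270) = (d - 3)*(d + 3)*(d^4 - 3*d^3 - 19*d^2 + 27*d + 90) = (d - 5)*(d - 3)*(d + 3)*(d^3 + 2*d^2 - 9*d - 18) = (d - 5)*(d - 3)*(d + 3)^2*(d^2 - d - 6) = (d - 5)*(d - 3)^2*(d + 3)^2*(d + 2)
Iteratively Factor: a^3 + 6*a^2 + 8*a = (a)*(a^2 + 6*a + 8) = a*(a + 4)*(a + 2)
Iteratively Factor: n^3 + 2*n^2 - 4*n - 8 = (n + 2)*(n^2 - 4) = (n - 2)*(n + 2)*(n + 2)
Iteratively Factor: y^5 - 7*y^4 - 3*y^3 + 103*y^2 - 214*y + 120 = (y - 3)*(y^4 - 4*y^3 - 15*y^2 + 58*y - 40) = (y - 5)*(y - 3)*(y^3 + y^2 - 10*y + 8) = (y - 5)*(y - 3)*(y + 4)*(y^2 - 3*y + 2) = (y - 5)*(y - 3)*(y - 2)*(y + 4)*(y - 1)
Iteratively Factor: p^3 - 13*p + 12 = (p + 4)*(p^2 - 4*p + 3) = (p - 1)*(p + 4)*(p - 3)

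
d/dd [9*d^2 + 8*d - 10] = 18*d + 8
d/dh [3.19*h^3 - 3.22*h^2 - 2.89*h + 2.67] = 9.57*h^2 - 6.44*h - 2.89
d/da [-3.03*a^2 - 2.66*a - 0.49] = -6.06*a - 2.66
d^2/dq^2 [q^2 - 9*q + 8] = 2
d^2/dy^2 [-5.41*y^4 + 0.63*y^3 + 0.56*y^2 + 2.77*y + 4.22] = -64.92*y^2 + 3.78*y + 1.12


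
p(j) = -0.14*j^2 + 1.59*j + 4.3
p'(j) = 1.59 - 0.28*j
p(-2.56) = -0.69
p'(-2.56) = 2.31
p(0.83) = 5.52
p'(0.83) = 1.36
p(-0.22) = 3.94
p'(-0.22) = 1.65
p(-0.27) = 3.86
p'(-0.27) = 1.67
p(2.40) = 7.31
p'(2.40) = 0.92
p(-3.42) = -2.78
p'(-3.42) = 2.55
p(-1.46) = 1.68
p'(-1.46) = 2.00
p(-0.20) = 3.98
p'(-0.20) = 1.65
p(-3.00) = -1.73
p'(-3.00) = 2.43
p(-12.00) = -34.94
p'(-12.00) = 4.95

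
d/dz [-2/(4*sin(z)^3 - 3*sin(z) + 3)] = 6*(4*sin(z)^2 - 1)*cos(z)/(sin(3*z) - 3)^2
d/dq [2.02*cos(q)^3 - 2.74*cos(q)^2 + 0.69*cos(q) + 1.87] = (-6.06*cos(q)^2 + 5.48*cos(q) - 0.69)*sin(q)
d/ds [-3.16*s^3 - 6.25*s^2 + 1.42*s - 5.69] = -9.48*s^2 - 12.5*s + 1.42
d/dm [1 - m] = -1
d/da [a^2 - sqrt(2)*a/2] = 2*a - sqrt(2)/2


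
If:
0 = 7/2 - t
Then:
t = 7/2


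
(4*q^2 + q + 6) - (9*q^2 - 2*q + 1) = -5*q^2 + 3*q + 5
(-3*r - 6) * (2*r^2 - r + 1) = -6*r^3 - 9*r^2 + 3*r - 6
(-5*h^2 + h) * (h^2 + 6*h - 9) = -5*h^4 - 29*h^3 + 51*h^2 - 9*h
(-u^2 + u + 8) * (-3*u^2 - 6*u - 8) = 3*u^4 + 3*u^3 - 22*u^2 - 56*u - 64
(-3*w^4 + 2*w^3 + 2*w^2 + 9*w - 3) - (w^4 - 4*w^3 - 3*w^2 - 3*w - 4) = -4*w^4 + 6*w^3 + 5*w^2 + 12*w + 1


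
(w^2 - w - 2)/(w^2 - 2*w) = (w + 1)/w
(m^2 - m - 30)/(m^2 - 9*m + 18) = (m + 5)/(m - 3)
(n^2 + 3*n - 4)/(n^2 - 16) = (n - 1)/(n - 4)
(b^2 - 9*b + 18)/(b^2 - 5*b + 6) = (b - 6)/(b - 2)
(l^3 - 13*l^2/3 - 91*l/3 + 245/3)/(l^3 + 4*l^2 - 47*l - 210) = (l - 7/3)/(l + 6)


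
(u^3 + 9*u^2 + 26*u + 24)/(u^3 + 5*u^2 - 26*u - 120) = (u^2 + 5*u + 6)/(u^2 + u - 30)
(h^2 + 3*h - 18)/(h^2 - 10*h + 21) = (h + 6)/(h - 7)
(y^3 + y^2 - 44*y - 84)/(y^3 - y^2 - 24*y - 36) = (y^2 - y - 42)/(y^2 - 3*y - 18)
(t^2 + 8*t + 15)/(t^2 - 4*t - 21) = (t + 5)/(t - 7)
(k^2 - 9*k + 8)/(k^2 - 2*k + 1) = (k - 8)/(k - 1)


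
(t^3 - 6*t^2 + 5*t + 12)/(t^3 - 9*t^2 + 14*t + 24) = (t - 3)/(t - 6)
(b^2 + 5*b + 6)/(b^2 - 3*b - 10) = (b + 3)/(b - 5)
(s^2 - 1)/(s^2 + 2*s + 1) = (s - 1)/(s + 1)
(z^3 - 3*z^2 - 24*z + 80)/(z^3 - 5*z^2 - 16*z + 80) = (z^2 + z - 20)/(z^2 - z - 20)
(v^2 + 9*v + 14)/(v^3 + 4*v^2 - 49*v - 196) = (v + 2)/(v^2 - 3*v - 28)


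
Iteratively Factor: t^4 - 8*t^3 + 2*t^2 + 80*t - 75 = (t - 1)*(t^3 - 7*t^2 - 5*t + 75) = (t - 5)*(t - 1)*(t^2 - 2*t - 15) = (t - 5)^2*(t - 1)*(t + 3)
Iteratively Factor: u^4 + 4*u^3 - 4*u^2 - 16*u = (u + 4)*(u^3 - 4*u) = (u - 2)*(u + 4)*(u^2 + 2*u) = u*(u - 2)*(u + 4)*(u + 2)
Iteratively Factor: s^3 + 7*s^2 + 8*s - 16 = (s - 1)*(s^2 + 8*s + 16) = (s - 1)*(s + 4)*(s + 4)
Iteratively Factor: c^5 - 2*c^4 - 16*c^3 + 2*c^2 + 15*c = (c + 3)*(c^4 - 5*c^3 - c^2 + 5*c) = (c - 5)*(c + 3)*(c^3 - c) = (c - 5)*(c - 1)*(c + 3)*(c^2 + c) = c*(c - 5)*(c - 1)*(c + 3)*(c + 1)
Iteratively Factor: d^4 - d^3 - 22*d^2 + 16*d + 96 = (d + 4)*(d^3 - 5*d^2 - 2*d + 24) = (d - 4)*(d + 4)*(d^2 - d - 6) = (d - 4)*(d + 2)*(d + 4)*(d - 3)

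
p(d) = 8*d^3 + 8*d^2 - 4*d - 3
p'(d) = 24*d^2 + 16*d - 4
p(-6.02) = -1434.33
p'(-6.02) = 769.45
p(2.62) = 185.31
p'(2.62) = 202.67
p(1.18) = 16.56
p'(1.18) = 48.30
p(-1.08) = 0.57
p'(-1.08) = 6.71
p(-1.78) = -15.65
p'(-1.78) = 43.56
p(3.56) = 445.09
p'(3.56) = 357.13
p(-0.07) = -2.68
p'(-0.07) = -5.00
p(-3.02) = -138.31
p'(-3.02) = 166.57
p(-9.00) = -5151.00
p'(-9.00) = 1796.00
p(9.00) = 6441.00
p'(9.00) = 2084.00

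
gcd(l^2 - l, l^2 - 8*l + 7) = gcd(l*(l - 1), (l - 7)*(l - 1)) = l - 1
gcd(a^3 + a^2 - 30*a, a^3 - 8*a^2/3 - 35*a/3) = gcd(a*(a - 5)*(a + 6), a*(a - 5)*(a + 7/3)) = a^2 - 5*a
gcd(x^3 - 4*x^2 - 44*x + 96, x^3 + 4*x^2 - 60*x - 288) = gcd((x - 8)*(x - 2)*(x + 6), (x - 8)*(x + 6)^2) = x^2 - 2*x - 48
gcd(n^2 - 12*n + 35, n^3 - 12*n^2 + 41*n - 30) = n - 5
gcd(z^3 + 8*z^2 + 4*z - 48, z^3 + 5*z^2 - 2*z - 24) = z^2 + 2*z - 8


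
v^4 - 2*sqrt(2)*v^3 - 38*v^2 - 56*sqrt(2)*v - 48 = (v - 6*sqrt(2))*(v + sqrt(2))^2*(v + 2*sqrt(2))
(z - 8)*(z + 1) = z^2 - 7*z - 8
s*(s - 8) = s^2 - 8*s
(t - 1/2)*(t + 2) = t^2 + 3*t/2 - 1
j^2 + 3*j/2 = j*(j + 3/2)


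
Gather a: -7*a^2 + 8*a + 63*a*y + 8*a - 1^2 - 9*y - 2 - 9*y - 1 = -7*a^2 + a*(63*y + 16) - 18*y - 4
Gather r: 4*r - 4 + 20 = 4*r + 16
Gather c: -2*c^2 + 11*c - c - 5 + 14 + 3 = -2*c^2 + 10*c + 12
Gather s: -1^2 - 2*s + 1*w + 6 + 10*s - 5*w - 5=8*s - 4*w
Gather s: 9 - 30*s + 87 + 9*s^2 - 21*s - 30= 9*s^2 - 51*s + 66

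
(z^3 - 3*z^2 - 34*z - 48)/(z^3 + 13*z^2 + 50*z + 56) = (z^2 - 5*z - 24)/(z^2 + 11*z + 28)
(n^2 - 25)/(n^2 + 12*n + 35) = (n - 5)/(n + 7)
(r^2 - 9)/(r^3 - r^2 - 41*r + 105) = (r + 3)/(r^2 + 2*r - 35)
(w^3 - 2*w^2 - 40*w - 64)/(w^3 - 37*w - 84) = (w^2 - 6*w - 16)/(w^2 - 4*w - 21)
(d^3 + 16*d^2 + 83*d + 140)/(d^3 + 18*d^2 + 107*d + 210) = (d + 4)/(d + 6)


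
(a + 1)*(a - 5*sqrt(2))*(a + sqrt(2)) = a^3 - 4*sqrt(2)*a^2 + a^2 - 10*a - 4*sqrt(2)*a - 10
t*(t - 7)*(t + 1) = t^3 - 6*t^2 - 7*t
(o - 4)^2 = o^2 - 8*o + 16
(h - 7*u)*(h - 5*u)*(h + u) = h^3 - 11*h^2*u + 23*h*u^2 + 35*u^3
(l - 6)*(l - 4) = l^2 - 10*l + 24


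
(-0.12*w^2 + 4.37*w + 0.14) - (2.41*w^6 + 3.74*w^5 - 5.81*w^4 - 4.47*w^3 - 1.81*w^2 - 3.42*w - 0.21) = -2.41*w^6 - 3.74*w^5 + 5.81*w^4 + 4.47*w^3 + 1.69*w^2 + 7.79*w + 0.35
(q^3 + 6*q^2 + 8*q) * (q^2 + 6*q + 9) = q^5 + 12*q^4 + 53*q^3 + 102*q^2 + 72*q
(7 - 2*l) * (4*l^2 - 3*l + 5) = -8*l^3 + 34*l^2 - 31*l + 35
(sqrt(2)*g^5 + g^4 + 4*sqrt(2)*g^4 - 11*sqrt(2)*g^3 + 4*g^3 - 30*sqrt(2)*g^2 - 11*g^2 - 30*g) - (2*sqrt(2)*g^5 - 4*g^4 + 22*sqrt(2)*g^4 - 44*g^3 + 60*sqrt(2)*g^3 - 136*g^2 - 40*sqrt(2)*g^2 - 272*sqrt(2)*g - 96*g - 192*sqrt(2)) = -sqrt(2)*g^5 - 18*sqrt(2)*g^4 + 5*g^4 - 71*sqrt(2)*g^3 + 48*g^3 + 10*sqrt(2)*g^2 + 125*g^2 + 66*g + 272*sqrt(2)*g + 192*sqrt(2)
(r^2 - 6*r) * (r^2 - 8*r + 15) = r^4 - 14*r^3 + 63*r^2 - 90*r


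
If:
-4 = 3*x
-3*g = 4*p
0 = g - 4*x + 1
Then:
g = -19/3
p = 19/4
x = -4/3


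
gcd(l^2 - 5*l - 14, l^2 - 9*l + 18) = 1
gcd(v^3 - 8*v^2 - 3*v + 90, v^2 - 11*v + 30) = v^2 - 11*v + 30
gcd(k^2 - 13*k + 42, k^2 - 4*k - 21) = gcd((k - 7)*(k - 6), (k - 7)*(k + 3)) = k - 7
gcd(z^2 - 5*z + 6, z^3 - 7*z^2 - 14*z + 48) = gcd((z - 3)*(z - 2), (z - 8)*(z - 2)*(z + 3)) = z - 2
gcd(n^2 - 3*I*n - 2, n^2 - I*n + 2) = n - 2*I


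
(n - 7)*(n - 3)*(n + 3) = n^3 - 7*n^2 - 9*n + 63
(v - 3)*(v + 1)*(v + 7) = v^3 + 5*v^2 - 17*v - 21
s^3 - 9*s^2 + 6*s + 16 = (s - 8)*(s - 2)*(s + 1)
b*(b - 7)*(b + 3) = b^3 - 4*b^2 - 21*b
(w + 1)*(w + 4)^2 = w^3 + 9*w^2 + 24*w + 16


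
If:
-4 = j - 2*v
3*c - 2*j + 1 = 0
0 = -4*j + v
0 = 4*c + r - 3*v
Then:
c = 1/21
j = 4/7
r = 20/3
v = 16/7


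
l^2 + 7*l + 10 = (l + 2)*(l + 5)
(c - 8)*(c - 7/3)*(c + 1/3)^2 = c^4 - 29*c^3/3 + 107*c^2/9 + 305*c/27 + 56/27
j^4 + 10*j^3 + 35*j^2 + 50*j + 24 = (j + 1)*(j + 2)*(j + 3)*(j + 4)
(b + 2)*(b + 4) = b^2 + 6*b + 8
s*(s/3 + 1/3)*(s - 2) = s^3/3 - s^2/3 - 2*s/3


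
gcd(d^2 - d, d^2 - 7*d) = d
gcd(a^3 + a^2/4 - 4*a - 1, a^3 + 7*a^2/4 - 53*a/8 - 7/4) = a^2 - 7*a/4 - 1/2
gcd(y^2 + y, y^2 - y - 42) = 1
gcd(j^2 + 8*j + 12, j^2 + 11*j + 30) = j + 6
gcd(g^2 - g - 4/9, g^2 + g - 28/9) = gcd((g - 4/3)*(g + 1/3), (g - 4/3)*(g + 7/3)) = g - 4/3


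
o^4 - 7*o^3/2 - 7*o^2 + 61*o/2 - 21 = (o - 7/2)*(o - 2)*(o - 1)*(o + 3)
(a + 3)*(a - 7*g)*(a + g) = a^3 - 6*a^2*g + 3*a^2 - 7*a*g^2 - 18*a*g - 21*g^2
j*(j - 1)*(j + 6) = j^3 + 5*j^2 - 6*j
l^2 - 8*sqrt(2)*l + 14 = (l - 7*sqrt(2))*(l - sqrt(2))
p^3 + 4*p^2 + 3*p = p*(p + 1)*(p + 3)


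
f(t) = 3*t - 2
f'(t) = 3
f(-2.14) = -8.42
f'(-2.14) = 3.00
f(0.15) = -1.55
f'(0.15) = 3.00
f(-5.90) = -19.70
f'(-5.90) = 3.00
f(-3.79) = -13.37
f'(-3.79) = 3.00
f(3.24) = 7.72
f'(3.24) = 3.00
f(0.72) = 0.16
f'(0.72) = 3.00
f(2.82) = 6.46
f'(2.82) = 3.00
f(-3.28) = -11.84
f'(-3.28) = 3.00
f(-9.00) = -29.00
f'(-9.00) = 3.00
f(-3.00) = -11.00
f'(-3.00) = 3.00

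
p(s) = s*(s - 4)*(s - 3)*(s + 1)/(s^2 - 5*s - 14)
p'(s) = s*(5 - 2*s)*(s - 4)*(s - 3)*(s + 1)/(s^2 - 5*s - 14)^2 + s*(s - 4)*(s - 3)/(s^2 - 5*s - 14) + s*(s - 4)*(s + 1)/(s^2 - 5*s - 14) + s*(s - 3)*(s + 1)/(s^2 - 5*s - 14) + (s - 4)*(s - 3)*(s + 1)/(s^2 - 5*s - 14) = (2*s^5 - 21*s^4 + 4*s^3 + 215*s^2 - 140*s - 168)/(s^4 - 10*s^3 - 3*s^2 + 140*s + 196)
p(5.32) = -8.37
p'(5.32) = -16.69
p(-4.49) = 34.83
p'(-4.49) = -9.47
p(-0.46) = 0.33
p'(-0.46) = -0.45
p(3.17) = 0.09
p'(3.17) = 0.50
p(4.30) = -0.52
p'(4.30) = -2.47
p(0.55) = -0.44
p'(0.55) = -0.67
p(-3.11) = 25.40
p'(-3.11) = -2.54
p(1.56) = -0.72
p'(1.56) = 0.12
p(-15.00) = 251.12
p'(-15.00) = -31.11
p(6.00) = -31.50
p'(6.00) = -63.56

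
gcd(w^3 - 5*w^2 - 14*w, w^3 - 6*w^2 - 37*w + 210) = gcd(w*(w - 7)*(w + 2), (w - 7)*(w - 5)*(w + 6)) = w - 7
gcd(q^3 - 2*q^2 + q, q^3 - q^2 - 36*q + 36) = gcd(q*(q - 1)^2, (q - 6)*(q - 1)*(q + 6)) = q - 1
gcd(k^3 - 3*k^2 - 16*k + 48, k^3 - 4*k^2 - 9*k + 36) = k^2 - 7*k + 12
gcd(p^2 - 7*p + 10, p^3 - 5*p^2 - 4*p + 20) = p^2 - 7*p + 10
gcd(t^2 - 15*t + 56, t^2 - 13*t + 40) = t - 8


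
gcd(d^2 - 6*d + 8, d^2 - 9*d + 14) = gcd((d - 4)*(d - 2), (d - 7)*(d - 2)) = d - 2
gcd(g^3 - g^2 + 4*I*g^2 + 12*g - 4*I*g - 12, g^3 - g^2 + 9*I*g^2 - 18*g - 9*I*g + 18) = g^2 + g*(-1 + 6*I) - 6*I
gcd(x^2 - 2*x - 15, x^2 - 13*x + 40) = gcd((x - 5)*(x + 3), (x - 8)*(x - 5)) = x - 5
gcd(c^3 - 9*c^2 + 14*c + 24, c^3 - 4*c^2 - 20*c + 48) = c - 6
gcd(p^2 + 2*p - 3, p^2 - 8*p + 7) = p - 1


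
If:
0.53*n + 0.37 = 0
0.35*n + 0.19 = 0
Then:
No Solution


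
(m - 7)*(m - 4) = m^2 - 11*m + 28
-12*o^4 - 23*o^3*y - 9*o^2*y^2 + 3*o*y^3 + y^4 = (-3*o + y)*(o + y)^2*(4*o + y)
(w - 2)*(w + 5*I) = w^2 - 2*w + 5*I*w - 10*I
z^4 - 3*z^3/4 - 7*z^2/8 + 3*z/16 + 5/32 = (z - 5/4)*(z - 1/2)*(z + 1/2)^2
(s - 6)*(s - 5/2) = s^2 - 17*s/2 + 15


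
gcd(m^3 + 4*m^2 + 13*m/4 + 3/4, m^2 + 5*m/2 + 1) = m + 1/2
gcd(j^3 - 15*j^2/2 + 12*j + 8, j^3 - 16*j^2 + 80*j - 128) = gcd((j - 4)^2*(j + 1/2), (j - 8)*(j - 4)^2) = j^2 - 8*j + 16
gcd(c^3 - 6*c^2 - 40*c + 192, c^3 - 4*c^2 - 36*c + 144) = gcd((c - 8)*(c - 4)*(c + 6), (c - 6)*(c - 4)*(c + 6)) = c^2 + 2*c - 24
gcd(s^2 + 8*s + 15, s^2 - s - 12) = s + 3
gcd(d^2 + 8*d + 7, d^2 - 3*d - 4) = d + 1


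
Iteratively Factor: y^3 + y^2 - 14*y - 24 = (y + 2)*(y^2 - y - 12) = (y + 2)*(y + 3)*(y - 4)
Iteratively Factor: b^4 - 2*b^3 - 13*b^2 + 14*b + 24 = (b + 1)*(b^3 - 3*b^2 - 10*b + 24) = (b - 4)*(b + 1)*(b^2 + b - 6) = (b - 4)*(b + 1)*(b + 3)*(b - 2)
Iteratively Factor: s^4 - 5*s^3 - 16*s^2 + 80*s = (s + 4)*(s^3 - 9*s^2 + 20*s) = (s - 5)*(s + 4)*(s^2 - 4*s) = s*(s - 5)*(s + 4)*(s - 4)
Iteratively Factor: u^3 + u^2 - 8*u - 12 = (u - 3)*(u^2 + 4*u + 4) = (u - 3)*(u + 2)*(u + 2)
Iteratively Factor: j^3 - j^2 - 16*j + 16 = (j - 4)*(j^2 + 3*j - 4) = (j - 4)*(j - 1)*(j + 4)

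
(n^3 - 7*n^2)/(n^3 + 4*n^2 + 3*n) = n*(n - 7)/(n^2 + 4*n + 3)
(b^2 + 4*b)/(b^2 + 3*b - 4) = b/(b - 1)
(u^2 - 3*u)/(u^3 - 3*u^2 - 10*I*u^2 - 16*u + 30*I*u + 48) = u/(u^2 - 10*I*u - 16)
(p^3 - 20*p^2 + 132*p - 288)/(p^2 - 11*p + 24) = (p^2 - 12*p + 36)/(p - 3)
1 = 1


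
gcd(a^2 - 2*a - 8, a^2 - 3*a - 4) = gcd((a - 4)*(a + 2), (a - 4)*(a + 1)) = a - 4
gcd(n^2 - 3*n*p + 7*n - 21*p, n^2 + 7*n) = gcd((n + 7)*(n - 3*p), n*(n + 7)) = n + 7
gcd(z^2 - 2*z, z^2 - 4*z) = z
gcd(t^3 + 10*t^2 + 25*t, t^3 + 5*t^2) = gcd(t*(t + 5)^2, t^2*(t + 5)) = t^2 + 5*t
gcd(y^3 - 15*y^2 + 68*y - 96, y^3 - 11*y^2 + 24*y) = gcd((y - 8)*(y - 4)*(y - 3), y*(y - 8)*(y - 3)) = y^2 - 11*y + 24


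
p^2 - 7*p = p*(p - 7)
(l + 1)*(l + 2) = l^2 + 3*l + 2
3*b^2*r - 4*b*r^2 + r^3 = r*(-3*b + r)*(-b + r)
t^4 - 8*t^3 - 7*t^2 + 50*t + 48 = (t - 8)*(t - 3)*(t + 1)*(t + 2)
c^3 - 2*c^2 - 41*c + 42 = (c - 7)*(c - 1)*(c + 6)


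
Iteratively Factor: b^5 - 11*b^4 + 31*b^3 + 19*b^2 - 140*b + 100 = (b - 1)*(b^4 - 10*b^3 + 21*b^2 + 40*b - 100) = (b - 1)*(b + 2)*(b^3 - 12*b^2 + 45*b - 50) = (b - 2)*(b - 1)*(b + 2)*(b^2 - 10*b + 25) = (b - 5)*(b - 2)*(b - 1)*(b + 2)*(b - 5)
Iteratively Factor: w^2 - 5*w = (w)*(w - 5)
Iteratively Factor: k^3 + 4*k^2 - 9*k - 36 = (k + 3)*(k^2 + k - 12) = (k + 3)*(k + 4)*(k - 3)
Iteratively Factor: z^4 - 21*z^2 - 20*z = (z + 4)*(z^3 - 4*z^2 - 5*z) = (z - 5)*(z + 4)*(z^2 + z) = (z - 5)*(z + 1)*(z + 4)*(z)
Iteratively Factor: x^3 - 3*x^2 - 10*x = (x + 2)*(x^2 - 5*x) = (x - 5)*(x + 2)*(x)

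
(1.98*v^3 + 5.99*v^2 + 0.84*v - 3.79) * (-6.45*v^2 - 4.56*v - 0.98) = -12.771*v^5 - 47.6643*v^4 - 34.6728*v^3 + 14.7449*v^2 + 16.4592*v + 3.7142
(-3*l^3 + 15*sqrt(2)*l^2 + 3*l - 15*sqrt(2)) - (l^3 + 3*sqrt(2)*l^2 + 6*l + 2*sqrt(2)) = -4*l^3 + 12*sqrt(2)*l^2 - 3*l - 17*sqrt(2)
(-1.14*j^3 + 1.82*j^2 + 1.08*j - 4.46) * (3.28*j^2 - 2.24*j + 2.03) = -3.7392*j^5 + 8.5232*j^4 - 2.8486*j^3 - 13.3534*j^2 + 12.1828*j - 9.0538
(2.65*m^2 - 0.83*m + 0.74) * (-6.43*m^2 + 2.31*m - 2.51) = -17.0395*m^4 + 11.4584*m^3 - 13.327*m^2 + 3.7927*m - 1.8574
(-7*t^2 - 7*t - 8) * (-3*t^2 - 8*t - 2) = 21*t^4 + 77*t^3 + 94*t^2 + 78*t + 16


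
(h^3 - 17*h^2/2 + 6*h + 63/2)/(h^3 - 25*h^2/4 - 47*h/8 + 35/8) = 4*(2*h^2 - 3*h - 9)/(8*h^2 + 6*h - 5)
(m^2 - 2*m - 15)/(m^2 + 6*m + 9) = (m - 5)/(m + 3)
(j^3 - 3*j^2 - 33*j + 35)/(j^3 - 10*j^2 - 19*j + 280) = (j - 1)/(j - 8)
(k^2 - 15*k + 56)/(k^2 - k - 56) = (k - 7)/(k + 7)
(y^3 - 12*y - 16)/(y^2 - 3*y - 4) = (y^2 + 4*y + 4)/(y + 1)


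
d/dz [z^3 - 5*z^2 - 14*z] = 3*z^2 - 10*z - 14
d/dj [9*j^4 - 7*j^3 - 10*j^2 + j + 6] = 36*j^3 - 21*j^2 - 20*j + 1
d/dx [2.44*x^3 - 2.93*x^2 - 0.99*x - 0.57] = 7.32*x^2 - 5.86*x - 0.99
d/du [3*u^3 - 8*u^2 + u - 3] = 9*u^2 - 16*u + 1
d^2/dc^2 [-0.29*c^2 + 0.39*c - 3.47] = -0.580000000000000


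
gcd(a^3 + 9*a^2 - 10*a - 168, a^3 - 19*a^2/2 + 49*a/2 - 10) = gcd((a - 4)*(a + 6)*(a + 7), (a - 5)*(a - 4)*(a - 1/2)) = a - 4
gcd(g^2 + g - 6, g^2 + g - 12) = 1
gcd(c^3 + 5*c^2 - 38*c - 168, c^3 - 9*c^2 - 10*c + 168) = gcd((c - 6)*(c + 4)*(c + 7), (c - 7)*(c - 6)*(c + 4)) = c^2 - 2*c - 24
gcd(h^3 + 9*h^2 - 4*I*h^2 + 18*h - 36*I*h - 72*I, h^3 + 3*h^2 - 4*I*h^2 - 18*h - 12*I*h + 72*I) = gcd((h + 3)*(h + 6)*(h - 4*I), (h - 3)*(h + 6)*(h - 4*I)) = h^2 + h*(6 - 4*I) - 24*I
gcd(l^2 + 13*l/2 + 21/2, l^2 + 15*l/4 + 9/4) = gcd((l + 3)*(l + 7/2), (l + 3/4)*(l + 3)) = l + 3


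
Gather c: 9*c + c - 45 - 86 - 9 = 10*c - 140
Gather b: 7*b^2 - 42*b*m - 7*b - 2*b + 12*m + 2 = 7*b^2 + b*(-42*m - 9) + 12*m + 2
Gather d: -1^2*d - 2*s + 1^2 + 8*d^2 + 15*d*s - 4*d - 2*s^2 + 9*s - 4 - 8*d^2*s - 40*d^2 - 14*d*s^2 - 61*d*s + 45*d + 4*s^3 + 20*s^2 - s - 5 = d^2*(-8*s - 32) + d*(-14*s^2 - 46*s + 40) + 4*s^3 + 18*s^2 + 6*s - 8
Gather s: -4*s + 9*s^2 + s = 9*s^2 - 3*s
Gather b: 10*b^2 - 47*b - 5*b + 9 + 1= 10*b^2 - 52*b + 10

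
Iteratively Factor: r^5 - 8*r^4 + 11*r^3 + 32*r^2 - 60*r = (r + 2)*(r^4 - 10*r^3 + 31*r^2 - 30*r) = (r - 3)*(r + 2)*(r^3 - 7*r^2 + 10*r) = (r - 3)*(r - 2)*(r + 2)*(r^2 - 5*r) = r*(r - 3)*(r - 2)*(r + 2)*(r - 5)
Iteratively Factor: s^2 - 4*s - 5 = (s - 5)*(s + 1)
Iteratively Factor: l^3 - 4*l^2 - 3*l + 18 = (l - 3)*(l^2 - l - 6) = (l - 3)*(l + 2)*(l - 3)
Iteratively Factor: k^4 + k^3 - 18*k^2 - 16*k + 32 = (k + 2)*(k^3 - k^2 - 16*k + 16) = (k + 2)*(k + 4)*(k^2 - 5*k + 4) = (k - 1)*(k + 2)*(k + 4)*(k - 4)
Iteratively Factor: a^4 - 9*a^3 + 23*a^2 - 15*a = (a)*(a^3 - 9*a^2 + 23*a - 15) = a*(a - 1)*(a^2 - 8*a + 15) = a*(a - 3)*(a - 1)*(a - 5)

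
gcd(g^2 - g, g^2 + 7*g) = g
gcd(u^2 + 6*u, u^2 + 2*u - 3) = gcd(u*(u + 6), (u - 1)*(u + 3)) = 1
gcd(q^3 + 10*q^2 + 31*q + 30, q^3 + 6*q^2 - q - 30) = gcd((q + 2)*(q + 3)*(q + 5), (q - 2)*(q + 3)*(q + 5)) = q^2 + 8*q + 15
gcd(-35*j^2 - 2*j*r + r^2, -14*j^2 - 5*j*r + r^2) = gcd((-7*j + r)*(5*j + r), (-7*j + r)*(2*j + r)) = -7*j + r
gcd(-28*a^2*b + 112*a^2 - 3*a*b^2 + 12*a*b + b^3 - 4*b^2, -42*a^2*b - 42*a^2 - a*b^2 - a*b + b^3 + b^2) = 7*a - b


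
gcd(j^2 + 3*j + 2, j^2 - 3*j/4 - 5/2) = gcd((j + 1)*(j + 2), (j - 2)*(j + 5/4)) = 1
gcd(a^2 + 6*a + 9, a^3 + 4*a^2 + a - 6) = a + 3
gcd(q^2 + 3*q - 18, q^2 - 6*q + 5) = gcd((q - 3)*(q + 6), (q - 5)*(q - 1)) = 1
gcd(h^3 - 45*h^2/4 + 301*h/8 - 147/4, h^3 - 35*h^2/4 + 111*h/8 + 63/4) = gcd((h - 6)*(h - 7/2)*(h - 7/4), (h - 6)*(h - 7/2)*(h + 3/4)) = h^2 - 19*h/2 + 21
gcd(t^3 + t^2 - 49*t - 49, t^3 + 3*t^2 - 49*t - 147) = t^2 - 49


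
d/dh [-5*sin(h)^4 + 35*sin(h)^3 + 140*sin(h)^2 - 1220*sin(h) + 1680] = 5*(-4*sin(h)^3 + 21*sin(h)^2 + 56*sin(h) - 244)*cos(h)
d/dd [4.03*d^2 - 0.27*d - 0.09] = 8.06*d - 0.27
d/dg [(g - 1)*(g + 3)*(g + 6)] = 3*g^2 + 16*g + 9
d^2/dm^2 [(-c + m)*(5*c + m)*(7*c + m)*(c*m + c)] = 2*c*(23*c^2 + 33*c*m + 11*c + 6*m^2 + 3*m)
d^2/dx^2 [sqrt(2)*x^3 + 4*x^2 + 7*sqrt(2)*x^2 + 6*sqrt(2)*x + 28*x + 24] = 6*sqrt(2)*x + 8 + 14*sqrt(2)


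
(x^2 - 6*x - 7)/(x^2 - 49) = (x + 1)/(x + 7)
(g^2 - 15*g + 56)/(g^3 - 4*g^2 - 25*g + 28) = (g - 8)/(g^2 + 3*g - 4)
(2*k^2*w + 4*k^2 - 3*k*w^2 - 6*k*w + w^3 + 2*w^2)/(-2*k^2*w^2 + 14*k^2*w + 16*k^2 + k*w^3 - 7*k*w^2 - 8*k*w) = (-k*w - 2*k + w^2 + 2*w)/(k*(w^2 - 7*w - 8))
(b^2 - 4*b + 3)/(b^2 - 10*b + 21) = (b - 1)/(b - 7)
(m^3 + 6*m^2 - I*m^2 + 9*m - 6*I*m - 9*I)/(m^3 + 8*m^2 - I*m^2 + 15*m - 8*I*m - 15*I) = (m + 3)/(m + 5)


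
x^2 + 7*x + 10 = (x + 2)*(x + 5)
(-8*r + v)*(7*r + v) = -56*r^2 - r*v + v^2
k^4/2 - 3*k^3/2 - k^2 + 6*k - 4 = (k/2 + 1)*(k - 2)^2*(k - 1)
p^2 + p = p*(p + 1)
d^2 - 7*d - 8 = (d - 8)*(d + 1)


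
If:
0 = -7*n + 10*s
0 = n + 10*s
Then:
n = 0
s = 0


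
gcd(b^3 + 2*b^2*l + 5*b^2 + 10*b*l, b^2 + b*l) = b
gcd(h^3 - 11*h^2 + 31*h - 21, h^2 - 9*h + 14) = h - 7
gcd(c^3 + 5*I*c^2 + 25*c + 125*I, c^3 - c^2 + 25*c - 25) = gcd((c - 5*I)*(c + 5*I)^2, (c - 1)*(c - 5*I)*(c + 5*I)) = c^2 + 25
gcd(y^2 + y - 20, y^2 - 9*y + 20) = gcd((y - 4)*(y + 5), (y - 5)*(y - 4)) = y - 4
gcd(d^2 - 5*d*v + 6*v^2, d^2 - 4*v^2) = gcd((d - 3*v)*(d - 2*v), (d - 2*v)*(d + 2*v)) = -d + 2*v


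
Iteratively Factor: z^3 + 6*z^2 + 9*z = (z + 3)*(z^2 + 3*z) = (z + 3)^2*(z)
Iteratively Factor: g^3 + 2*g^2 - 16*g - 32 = (g + 4)*(g^2 - 2*g - 8) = (g + 2)*(g + 4)*(g - 4)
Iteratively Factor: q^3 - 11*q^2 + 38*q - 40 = (q - 4)*(q^2 - 7*q + 10) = (q - 4)*(q - 2)*(q - 5)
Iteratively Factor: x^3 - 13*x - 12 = (x - 4)*(x^2 + 4*x + 3) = (x - 4)*(x + 3)*(x + 1)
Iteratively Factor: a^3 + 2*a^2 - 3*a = (a - 1)*(a^2 + 3*a) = (a - 1)*(a + 3)*(a)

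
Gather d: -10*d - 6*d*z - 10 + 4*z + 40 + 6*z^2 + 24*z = d*(-6*z - 10) + 6*z^2 + 28*z + 30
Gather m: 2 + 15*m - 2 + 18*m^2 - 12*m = 18*m^2 + 3*m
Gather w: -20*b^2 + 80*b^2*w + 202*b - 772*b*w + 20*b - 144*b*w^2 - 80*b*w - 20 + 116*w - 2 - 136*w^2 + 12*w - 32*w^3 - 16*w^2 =-20*b^2 + 222*b - 32*w^3 + w^2*(-144*b - 152) + w*(80*b^2 - 852*b + 128) - 22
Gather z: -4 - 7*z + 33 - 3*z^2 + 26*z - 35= -3*z^2 + 19*z - 6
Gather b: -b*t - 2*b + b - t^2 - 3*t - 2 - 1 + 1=b*(-t - 1) - t^2 - 3*t - 2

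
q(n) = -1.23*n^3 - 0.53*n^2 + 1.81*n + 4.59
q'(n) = -3.69*n^2 - 1.06*n + 1.81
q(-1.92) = 7.87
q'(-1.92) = -9.76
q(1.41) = 2.64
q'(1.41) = -7.02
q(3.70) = -58.27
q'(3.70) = -52.63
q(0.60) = 5.22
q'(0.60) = -0.15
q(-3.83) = 58.99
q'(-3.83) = -48.26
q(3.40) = -43.73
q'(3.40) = -44.45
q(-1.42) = 4.47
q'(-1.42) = -4.13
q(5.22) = -175.35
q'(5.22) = -104.27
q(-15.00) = 4009.44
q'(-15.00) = -812.54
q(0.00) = 4.59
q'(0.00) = 1.81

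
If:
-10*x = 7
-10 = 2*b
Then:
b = -5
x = -7/10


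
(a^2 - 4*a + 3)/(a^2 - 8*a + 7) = (a - 3)/(a - 7)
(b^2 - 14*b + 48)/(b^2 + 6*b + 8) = (b^2 - 14*b + 48)/(b^2 + 6*b + 8)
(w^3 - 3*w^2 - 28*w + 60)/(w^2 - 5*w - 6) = (w^2 + 3*w - 10)/(w + 1)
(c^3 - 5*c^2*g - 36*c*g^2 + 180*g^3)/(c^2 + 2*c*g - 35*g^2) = (c^2 - 36*g^2)/(c + 7*g)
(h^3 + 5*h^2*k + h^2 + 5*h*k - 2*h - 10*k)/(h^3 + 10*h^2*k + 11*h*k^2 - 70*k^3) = (h^2 + h - 2)/(h^2 + 5*h*k - 14*k^2)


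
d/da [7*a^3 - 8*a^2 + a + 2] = 21*a^2 - 16*a + 1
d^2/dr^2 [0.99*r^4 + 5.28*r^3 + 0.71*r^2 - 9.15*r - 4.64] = 11.88*r^2 + 31.68*r + 1.42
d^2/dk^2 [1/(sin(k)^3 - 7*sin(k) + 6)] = (-9*sin(k)^6 + 26*sin(k)^4 + 54*sin(k)^3 - 91*sin(k)^2 - 78*sin(k) + 98)/(sin(k)^3 - 7*sin(k) + 6)^3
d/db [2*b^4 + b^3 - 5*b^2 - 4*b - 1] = 8*b^3 + 3*b^2 - 10*b - 4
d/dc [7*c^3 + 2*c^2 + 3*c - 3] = 21*c^2 + 4*c + 3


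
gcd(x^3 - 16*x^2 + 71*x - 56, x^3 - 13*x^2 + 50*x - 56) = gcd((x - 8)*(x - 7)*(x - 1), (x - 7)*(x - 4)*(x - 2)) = x - 7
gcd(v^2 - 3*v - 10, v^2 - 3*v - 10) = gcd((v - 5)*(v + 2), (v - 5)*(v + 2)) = v^2 - 3*v - 10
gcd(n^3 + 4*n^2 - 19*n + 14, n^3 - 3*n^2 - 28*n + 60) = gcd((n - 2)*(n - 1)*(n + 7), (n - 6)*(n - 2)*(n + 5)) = n - 2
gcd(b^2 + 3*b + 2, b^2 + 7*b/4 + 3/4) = b + 1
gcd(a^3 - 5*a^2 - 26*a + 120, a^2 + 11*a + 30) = a + 5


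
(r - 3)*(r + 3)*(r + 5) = r^3 + 5*r^2 - 9*r - 45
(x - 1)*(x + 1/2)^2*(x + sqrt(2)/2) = x^4 + sqrt(2)*x^3/2 - 3*x^2/4 - 3*sqrt(2)*x/8 - x/4 - sqrt(2)/8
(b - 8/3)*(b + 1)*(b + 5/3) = b^3 - 49*b/9 - 40/9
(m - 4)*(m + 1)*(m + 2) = m^3 - m^2 - 10*m - 8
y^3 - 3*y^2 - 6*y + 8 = (y - 4)*(y - 1)*(y + 2)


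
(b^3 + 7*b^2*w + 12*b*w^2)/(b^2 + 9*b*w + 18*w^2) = b*(b + 4*w)/(b + 6*w)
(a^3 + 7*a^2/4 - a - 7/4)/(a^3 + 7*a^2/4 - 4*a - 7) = (a^2 - 1)/(a^2 - 4)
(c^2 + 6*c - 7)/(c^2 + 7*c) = (c - 1)/c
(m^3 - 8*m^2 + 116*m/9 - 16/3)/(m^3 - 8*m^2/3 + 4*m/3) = (m^2 - 22*m/3 + 8)/(m*(m - 2))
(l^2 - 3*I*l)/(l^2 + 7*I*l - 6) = l*(l - 3*I)/(l^2 + 7*I*l - 6)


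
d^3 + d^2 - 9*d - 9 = (d - 3)*(d + 1)*(d + 3)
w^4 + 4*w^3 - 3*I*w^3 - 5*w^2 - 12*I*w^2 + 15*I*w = w*(w - 1)*(w + 5)*(w - 3*I)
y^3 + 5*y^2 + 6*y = y*(y + 2)*(y + 3)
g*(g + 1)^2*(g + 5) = g^4 + 7*g^3 + 11*g^2 + 5*g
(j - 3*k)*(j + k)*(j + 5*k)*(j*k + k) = j^4*k + 3*j^3*k^2 + j^3*k - 13*j^2*k^3 + 3*j^2*k^2 - 15*j*k^4 - 13*j*k^3 - 15*k^4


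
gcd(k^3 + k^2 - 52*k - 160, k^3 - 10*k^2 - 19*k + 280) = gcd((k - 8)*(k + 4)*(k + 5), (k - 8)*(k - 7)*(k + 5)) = k^2 - 3*k - 40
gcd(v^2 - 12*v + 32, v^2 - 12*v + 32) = v^2 - 12*v + 32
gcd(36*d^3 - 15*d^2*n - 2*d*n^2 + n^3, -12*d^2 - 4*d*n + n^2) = 1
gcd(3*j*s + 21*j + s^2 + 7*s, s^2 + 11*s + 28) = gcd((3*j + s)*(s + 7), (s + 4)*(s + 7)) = s + 7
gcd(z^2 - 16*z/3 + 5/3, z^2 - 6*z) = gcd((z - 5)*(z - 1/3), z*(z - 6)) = 1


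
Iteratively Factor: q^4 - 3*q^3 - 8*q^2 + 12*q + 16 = (q + 2)*(q^3 - 5*q^2 + 2*q + 8) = (q - 2)*(q + 2)*(q^2 - 3*q - 4) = (q - 4)*(q - 2)*(q + 2)*(q + 1)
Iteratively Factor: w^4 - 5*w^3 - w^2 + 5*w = (w - 1)*(w^3 - 4*w^2 - 5*w) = (w - 5)*(w - 1)*(w^2 + w) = w*(w - 5)*(w - 1)*(w + 1)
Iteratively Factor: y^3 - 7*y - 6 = (y - 3)*(y^2 + 3*y + 2) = (y - 3)*(y + 1)*(y + 2)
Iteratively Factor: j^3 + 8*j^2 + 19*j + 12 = (j + 3)*(j^2 + 5*j + 4) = (j + 3)*(j + 4)*(j + 1)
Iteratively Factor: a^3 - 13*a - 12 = (a - 4)*(a^2 + 4*a + 3) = (a - 4)*(a + 3)*(a + 1)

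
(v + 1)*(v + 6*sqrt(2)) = v^2 + v + 6*sqrt(2)*v + 6*sqrt(2)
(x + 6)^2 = x^2 + 12*x + 36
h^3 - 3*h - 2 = (h - 2)*(h + 1)^2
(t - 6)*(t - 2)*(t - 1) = t^3 - 9*t^2 + 20*t - 12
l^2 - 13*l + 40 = (l - 8)*(l - 5)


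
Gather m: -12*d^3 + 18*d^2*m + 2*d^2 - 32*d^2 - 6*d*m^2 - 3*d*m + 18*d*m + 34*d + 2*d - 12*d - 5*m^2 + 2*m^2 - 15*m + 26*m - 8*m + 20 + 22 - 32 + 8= -12*d^3 - 30*d^2 + 24*d + m^2*(-6*d - 3) + m*(18*d^2 + 15*d + 3) + 18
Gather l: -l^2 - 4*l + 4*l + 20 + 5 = 25 - l^2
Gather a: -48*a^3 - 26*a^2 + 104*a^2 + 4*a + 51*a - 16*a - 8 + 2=-48*a^3 + 78*a^2 + 39*a - 6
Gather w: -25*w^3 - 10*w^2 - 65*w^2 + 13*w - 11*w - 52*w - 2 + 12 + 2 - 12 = -25*w^3 - 75*w^2 - 50*w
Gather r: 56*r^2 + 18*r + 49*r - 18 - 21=56*r^2 + 67*r - 39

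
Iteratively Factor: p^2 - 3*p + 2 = (p - 1)*(p - 2)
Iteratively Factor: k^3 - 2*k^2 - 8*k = (k + 2)*(k^2 - 4*k) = k*(k + 2)*(k - 4)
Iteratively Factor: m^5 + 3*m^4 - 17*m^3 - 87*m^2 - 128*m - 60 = (m - 5)*(m^4 + 8*m^3 + 23*m^2 + 28*m + 12) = (m - 5)*(m + 2)*(m^3 + 6*m^2 + 11*m + 6) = (m - 5)*(m + 1)*(m + 2)*(m^2 + 5*m + 6) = (m - 5)*(m + 1)*(m + 2)*(m + 3)*(m + 2)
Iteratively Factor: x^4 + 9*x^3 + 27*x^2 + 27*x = (x + 3)*(x^3 + 6*x^2 + 9*x) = (x + 3)^2*(x^2 + 3*x) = x*(x + 3)^2*(x + 3)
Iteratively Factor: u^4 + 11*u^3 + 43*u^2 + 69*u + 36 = (u + 4)*(u^3 + 7*u^2 + 15*u + 9) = (u + 3)*(u + 4)*(u^2 + 4*u + 3) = (u + 1)*(u + 3)*(u + 4)*(u + 3)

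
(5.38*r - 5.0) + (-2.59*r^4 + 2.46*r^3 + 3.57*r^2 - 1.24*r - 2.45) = -2.59*r^4 + 2.46*r^3 + 3.57*r^2 + 4.14*r - 7.45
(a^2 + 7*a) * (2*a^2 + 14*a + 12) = 2*a^4 + 28*a^3 + 110*a^2 + 84*a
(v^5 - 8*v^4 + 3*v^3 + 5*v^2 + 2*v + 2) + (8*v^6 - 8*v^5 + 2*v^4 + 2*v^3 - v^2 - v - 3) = 8*v^6 - 7*v^5 - 6*v^4 + 5*v^3 + 4*v^2 + v - 1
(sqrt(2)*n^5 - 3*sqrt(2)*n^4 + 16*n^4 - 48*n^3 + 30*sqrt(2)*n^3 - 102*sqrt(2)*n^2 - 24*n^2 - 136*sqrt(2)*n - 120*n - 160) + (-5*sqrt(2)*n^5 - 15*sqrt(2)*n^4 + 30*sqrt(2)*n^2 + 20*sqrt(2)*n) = -4*sqrt(2)*n^5 - 18*sqrt(2)*n^4 + 16*n^4 - 48*n^3 + 30*sqrt(2)*n^3 - 72*sqrt(2)*n^2 - 24*n^2 - 116*sqrt(2)*n - 120*n - 160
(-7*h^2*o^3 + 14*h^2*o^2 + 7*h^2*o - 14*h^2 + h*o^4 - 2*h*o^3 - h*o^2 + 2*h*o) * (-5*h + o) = 35*h^3*o^3 - 70*h^3*o^2 - 35*h^3*o + 70*h^3 - 12*h^2*o^4 + 24*h^2*o^3 + 12*h^2*o^2 - 24*h^2*o + h*o^5 - 2*h*o^4 - h*o^3 + 2*h*o^2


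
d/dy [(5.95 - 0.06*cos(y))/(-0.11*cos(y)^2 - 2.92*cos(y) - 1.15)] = (0.0066*cos(y)^2 - 1.309*cos(y) - 17.443)*sin(y)/(0.0121*cos(y)^4 + 0.6424*cos(y)^3 + 8.7794*cos(y)^2 + 6.716*cos(y) + 1.3225)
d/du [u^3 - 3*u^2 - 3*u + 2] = 3*u^2 - 6*u - 3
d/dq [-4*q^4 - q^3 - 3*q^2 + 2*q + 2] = -16*q^3 - 3*q^2 - 6*q + 2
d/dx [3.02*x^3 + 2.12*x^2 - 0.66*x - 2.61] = 9.06*x^2 + 4.24*x - 0.66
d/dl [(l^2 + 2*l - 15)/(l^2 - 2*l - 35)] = -4/(l^2 - 14*l + 49)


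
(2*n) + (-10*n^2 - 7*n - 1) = -10*n^2 - 5*n - 1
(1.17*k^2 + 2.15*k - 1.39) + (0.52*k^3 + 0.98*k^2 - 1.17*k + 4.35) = 0.52*k^3 + 2.15*k^2 + 0.98*k + 2.96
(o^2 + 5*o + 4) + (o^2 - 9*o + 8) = 2*o^2 - 4*o + 12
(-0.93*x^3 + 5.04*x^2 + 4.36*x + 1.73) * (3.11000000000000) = -2.8923*x^3 + 15.6744*x^2 + 13.5596*x + 5.3803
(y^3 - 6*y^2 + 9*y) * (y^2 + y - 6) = y^5 - 5*y^4 - 3*y^3 + 45*y^2 - 54*y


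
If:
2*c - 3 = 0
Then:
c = 3/2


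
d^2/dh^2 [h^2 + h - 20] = 2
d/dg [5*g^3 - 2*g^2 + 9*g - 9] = 15*g^2 - 4*g + 9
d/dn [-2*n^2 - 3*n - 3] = -4*n - 3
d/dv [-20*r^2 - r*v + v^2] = -r + 2*v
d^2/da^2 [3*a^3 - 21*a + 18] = 18*a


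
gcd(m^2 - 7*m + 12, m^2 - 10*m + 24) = m - 4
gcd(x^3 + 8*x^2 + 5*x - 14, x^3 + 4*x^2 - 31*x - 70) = x^2 + 9*x + 14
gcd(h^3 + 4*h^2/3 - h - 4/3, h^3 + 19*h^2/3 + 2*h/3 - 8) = h^2 + h/3 - 4/3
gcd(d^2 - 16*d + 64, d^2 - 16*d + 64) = d^2 - 16*d + 64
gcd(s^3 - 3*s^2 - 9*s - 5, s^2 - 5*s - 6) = s + 1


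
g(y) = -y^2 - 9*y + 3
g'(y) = -2*y - 9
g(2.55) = -26.45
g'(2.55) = -14.10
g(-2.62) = 19.72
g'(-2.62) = -3.76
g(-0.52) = 7.41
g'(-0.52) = -7.96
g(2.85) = -30.77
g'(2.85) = -14.70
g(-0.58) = 7.88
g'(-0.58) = -7.84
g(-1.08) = 11.55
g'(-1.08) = -6.84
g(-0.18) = 4.59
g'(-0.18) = -8.64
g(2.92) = -31.81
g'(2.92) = -14.84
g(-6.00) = 21.00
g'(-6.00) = 3.00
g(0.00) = 3.00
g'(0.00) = -9.00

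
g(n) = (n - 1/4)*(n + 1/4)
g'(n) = 2*n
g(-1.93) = 3.66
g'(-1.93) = -3.86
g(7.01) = 49.08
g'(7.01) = 14.02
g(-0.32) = 0.04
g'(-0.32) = -0.64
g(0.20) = -0.02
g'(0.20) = 0.40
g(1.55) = 2.34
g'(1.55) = 3.10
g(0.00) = -0.06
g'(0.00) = 0.00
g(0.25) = 0.00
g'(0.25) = 0.50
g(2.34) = 5.41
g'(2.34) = 4.68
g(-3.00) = 8.94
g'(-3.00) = -6.00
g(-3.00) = 8.94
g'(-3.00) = -6.00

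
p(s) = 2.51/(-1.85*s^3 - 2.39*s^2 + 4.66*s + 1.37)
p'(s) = 2.51*(5.55*s^2 + 4.78*s - 4.66)/(-1.85*s^3 - 2.39*s^2 + 4.66*s + 1.37)^2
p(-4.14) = 0.03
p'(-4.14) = 0.03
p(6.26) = -0.00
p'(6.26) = 0.00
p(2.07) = -0.16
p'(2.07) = 0.30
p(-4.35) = 0.03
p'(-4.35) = 0.03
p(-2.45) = 0.89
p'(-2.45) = 5.37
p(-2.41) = 1.17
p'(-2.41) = 8.69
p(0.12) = 1.33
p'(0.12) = -2.81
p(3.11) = -0.04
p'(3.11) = 0.04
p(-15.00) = 0.00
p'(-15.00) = 0.00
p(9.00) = -0.00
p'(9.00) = 0.00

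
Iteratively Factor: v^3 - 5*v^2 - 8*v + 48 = (v - 4)*(v^2 - v - 12) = (v - 4)^2*(v + 3)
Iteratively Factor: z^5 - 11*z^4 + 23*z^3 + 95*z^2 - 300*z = (z - 5)*(z^4 - 6*z^3 - 7*z^2 + 60*z) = z*(z - 5)*(z^3 - 6*z^2 - 7*z + 60) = z*(z - 5)^2*(z^2 - z - 12) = z*(z - 5)^2*(z - 4)*(z + 3)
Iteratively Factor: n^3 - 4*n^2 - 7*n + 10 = (n + 2)*(n^2 - 6*n + 5) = (n - 5)*(n + 2)*(n - 1)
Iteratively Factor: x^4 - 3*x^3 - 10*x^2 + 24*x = (x)*(x^3 - 3*x^2 - 10*x + 24) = x*(x + 3)*(x^2 - 6*x + 8) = x*(x - 2)*(x + 3)*(x - 4)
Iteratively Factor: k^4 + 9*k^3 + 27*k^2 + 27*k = (k + 3)*(k^3 + 6*k^2 + 9*k) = (k + 3)^2*(k^2 + 3*k) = (k + 3)^3*(k)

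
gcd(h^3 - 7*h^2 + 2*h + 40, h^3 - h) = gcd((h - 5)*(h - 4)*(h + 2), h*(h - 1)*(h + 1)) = 1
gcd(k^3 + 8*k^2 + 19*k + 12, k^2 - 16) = k + 4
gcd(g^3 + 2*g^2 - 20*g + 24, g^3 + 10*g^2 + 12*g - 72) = g^2 + 4*g - 12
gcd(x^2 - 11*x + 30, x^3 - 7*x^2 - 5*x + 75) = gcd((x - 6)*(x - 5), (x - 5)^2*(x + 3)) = x - 5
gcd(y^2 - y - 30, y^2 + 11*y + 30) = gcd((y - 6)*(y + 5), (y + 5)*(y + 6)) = y + 5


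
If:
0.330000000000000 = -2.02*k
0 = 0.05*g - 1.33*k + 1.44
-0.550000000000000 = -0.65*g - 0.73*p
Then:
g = -33.15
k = -0.16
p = 30.27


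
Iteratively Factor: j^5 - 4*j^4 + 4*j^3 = (j - 2)*(j^4 - 2*j^3) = j*(j - 2)*(j^3 - 2*j^2) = j^2*(j - 2)*(j^2 - 2*j) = j^3*(j - 2)*(j - 2)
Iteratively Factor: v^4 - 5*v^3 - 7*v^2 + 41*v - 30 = (v - 2)*(v^3 - 3*v^2 - 13*v + 15) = (v - 2)*(v + 3)*(v^2 - 6*v + 5) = (v - 2)*(v - 1)*(v + 3)*(v - 5)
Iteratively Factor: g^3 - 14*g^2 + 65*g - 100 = (g - 5)*(g^2 - 9*g + 20) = (g - 5)*(g - 4)*(g - 5)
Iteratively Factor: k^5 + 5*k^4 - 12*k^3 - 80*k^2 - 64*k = (k)*(k^4 + 5*k^3 - 12*k^2 - 80*k - 64) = k*(k + 4)*(k^3 + k^2 - 16*k - 16) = k*(k + 1)*(k + 4)*(k^2 - 16) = k*(k + 1)*(k + 4)^2*(k - 4)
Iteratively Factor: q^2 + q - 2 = (q + 2)*(q - 1)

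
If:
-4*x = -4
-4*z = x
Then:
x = 1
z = -1/4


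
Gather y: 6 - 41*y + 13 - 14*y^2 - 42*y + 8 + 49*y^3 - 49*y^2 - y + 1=49*y^3 - 63*y^2 - 84*y + 28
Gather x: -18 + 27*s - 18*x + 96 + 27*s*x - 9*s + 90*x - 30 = 18*s + x*(27*s + 72) + 48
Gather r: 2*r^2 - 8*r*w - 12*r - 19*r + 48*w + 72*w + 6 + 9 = 2*r^2 + r*(-8*w - 31) + 120*w + 15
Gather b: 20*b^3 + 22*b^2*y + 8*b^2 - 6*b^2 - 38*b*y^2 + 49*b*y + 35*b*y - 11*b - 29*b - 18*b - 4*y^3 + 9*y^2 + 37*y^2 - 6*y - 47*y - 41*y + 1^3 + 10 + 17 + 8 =20*b^3 + b^2*(22*y + 2) + b*(-38*y^2 + 84*y - 58) - 4*y^3 + 46*y^2 - 94*y + 36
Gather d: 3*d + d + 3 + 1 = 4*d + 4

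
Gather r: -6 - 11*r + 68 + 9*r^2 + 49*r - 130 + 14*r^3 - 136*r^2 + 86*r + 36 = 14*r^3 - 127*r^2 + 124*r - 32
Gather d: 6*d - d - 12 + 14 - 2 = 5*d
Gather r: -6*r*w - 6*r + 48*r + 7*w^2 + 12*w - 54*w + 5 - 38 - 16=r*(42 - 6*w) + 7*w^2 - 42*w - 49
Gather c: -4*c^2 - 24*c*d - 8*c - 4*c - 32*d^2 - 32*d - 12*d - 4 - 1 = -4*c^2 + c*(-24*d - 12) - 32*d^2 - 44*d - 5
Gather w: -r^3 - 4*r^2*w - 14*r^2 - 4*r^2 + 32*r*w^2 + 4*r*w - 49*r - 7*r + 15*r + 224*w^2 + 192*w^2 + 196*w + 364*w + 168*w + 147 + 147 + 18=-r^3 - 18*r^2 - 41*r + w^2*(32*r + 416) + w*(-4*r^2 + 4*r + 728) + 312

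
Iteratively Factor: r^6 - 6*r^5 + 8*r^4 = (r - 4)*(r^5 - 2*r^4) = (r - 4)*(r - 2)*(r^4) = r*(r - 4)*(r - 2)*(r^3) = r^2*(r - 4)*(r - 2)*(r^2) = r^3*(r - 4)*(r - 2)*(r)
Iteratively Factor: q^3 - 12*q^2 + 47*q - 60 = (q - 4)*(q^2 - 8*q + 15) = (q - 4)*(q - 3)*(q - 5)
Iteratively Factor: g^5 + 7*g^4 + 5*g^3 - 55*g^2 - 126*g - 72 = (g + 1)*(g^4 + 6*g^3 - g^2 - 54*g - 72) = (g + 1)*(g + 2)*(g^3 + 4*g^2 - 9*g - 36) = (g - 3)*(g + 1)*(g + 2)*(g^2 + 7*g + 12) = (g - 3)*(g + 1)*(g + 2)*(g + 4)*(g + 3)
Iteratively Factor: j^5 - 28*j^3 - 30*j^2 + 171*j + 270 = (j + 3)*(j^4 - 3*j^3 - 19*j^2 + 27*j + 90) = (j + 3)^2*(j^3 - 6*j^2 - j + 30) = (j - 5)*(j + 3)^2*(j^2 - j - 6) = (j - 5)*(j + 2)*(j + 3)^2*(j - 3)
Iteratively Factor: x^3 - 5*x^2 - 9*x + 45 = (x - 3)*(x^2 - 2*x - 15) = (x - 3)*(x + 3)*(x - 5)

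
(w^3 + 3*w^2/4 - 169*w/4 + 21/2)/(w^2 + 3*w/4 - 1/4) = (w^2 + w - 42)/(w + 1)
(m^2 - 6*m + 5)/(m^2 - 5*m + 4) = (m - 5)/(m - 4)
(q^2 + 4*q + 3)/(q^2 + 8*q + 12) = (q^2 + 4*q + 3)/(q^2 + 8*q + 12)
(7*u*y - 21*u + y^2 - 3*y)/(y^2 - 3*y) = (7*u + y)/y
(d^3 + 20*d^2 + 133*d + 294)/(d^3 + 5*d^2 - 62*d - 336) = (d + 7)/(d - 8)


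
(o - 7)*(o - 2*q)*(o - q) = o^3 - 3*o^2*q - 7*o^2 + 2*o*q^2 + 21*o*q - 14*q^2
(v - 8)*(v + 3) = v^2 - 5*v - 24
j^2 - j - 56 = (j - 8)*(j + 7)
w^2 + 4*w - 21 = (w - 3)*(w + 7)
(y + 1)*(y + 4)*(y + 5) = y^3 + 10*y^2 + 29*y + 20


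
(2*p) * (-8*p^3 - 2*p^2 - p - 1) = -16*p^4 - 4*p^3 - 2*p^2 - 2*p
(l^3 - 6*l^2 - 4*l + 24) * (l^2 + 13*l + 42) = l^5 + 7*l^4 - 40*l^3 - 280*l^2 + 144*l + 1008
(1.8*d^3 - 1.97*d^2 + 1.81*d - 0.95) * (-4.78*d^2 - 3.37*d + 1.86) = -8.604*d^5 + 3.3506*d^4 + 1.3351*d^3 - 5.2229*d^2 + 6.5681*d - 1.767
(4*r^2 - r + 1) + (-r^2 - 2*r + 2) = 3*r^2 - 3*r + 3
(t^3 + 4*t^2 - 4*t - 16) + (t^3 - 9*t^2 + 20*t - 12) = 2*t^3 - 5*t^2 + 16*t - 28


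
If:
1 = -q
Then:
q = -1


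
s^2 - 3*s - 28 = (s - 7)*(s + 4)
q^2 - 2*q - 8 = (q - 4)*(q + 2)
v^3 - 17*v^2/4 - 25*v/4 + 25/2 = (v - 5)*(v - 5/4)*(v + 2)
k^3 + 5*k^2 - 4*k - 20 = (k - 2)*(k + 2)*(k + 5)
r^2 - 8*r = r*(r - 8)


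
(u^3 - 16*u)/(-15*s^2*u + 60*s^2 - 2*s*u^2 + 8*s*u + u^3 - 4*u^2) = u*(-u - 4)/(15*s^2 + 2*s*u - u^2)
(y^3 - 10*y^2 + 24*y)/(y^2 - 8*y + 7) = y*(y^2 - 10*y + 24)/(y^2 - 8*y + 7)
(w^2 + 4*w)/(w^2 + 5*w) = (w + 4)/(w + 5)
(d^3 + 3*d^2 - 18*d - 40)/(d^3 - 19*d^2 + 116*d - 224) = (d^2 + 7*d + 10)/(d^2 - 15*d + 56)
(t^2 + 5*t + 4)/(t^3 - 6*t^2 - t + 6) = (t + 4)/(t^2 - 7*t + 6)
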